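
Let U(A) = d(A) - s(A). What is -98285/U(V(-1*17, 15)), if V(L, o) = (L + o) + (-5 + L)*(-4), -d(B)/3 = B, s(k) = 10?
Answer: 98285/268 ≈ 366.73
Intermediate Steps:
d(B) = -3*B
V(L, o) = 20 + o - 3*L (V(L, o) = (L + o) + (20 - 4*L) = 20 + o - 3*L)
U(A) = -10 - 3*A (U(A) = -3*A - 1*10 = -3*A - 10 = -10 - 3*A)
-98285/U(V(-1*17, 15)) = -98285/(-10 - 3*(20 + 15 - (-3)*17)) = -98285/(-10 - 3*(20 + 15 - 3*(-17))) = -98285/(-10 - 3*(20 + 15 + 51)) = -98285/(-10 - 3*86) = -98285/(-10 - 258) = -98285/(-268) = -98285*(-1/268) = 98285/268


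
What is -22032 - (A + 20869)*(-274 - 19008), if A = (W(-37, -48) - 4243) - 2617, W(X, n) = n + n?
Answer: 268248434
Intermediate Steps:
W(X, n) = 2*n
A = -6956 (A = (2*(-48) - 4243) - 2617 = (-96 - 4243) - 2617 = -4339 - 2617 = -6956)
-22032 - (A + 20869)*(-274 - 19008) = -22032 - (-6956 + 20869)*(-274 - 19008) = -22032 - 13913*(-19282) = -22032 - 1*(-268270466) = -22032 + 268270466 = 268248434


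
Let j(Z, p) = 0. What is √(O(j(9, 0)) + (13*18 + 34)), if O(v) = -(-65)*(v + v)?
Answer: 2*√67 ≈ 16.371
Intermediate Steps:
O(v) = 130*v (O(v) = -(-65)*2*v = -(-130)*v = 130*v)
√(O(j(9, 0)) + (13*18 + 34)) = √(130*0 + (13*18 + 34)) = √(0 + (234 + 34)) = √(0 + 268) = √268 = 2*√67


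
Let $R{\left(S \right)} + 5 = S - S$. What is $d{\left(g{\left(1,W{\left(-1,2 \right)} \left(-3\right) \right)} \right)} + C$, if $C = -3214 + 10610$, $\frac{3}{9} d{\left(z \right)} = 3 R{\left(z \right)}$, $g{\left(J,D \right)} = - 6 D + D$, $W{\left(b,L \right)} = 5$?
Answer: $7351$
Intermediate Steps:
$R{\left(S \right)} = -5$ ($R{\left(S \right)} = -5 + \left(S - S\right) = -5 + 0 = -5$)
$g{\left(J,D \right)} = - 5 D$
$d{\left(z \right)} = -45$ ($d{\left(z \right)} = 3 \cdot 3 \left(-5\right) = 3 \left(-15\right) = -45$)
$C = 7396$
$d{\left(g{\left(1,W{\left(-1,2 \right)} \left(-3\right) \right)} \right)} + C = -45 + 7396 = 7351$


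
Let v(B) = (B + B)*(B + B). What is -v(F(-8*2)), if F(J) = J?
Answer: -1024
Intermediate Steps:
v(B) = 4*B² (v(B) = (2*B)*(2*B) = 4*B²)
-v(F(-8*2)) = -4*(-8*2)² = -4*(-16)² = -4*256 = -1*1024 = -1024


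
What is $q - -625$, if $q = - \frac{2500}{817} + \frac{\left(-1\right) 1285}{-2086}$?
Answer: $\frac{1060998595}{1704262} \approx 622.56$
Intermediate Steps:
$q = - \frac{4165155}{1704262}$ ($q = \left(-2500\right) \frac{1}{817} - - \frac{1285}{2086} = - \frac{2500}{817} + \frac{1285}{2086} = - \frac{4165155}{1704262} \approx -2.444$)
$q - -625 = - \frac{4165155}{1704262} - -625 = - \frac{4165155}{1704262} + \left(660 - 35\right) = - \frac{4165155}{1704262} + 625 = \frac{1060998595}{1704262}$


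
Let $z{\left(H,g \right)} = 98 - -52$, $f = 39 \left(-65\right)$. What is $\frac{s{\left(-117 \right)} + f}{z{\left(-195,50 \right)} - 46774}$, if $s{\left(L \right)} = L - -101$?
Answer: $\frac{2551}{46624} \approx 0.054714$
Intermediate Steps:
$f = -2535$
$z{\left(H,g \right)} = 150$ ($z{\left(H,g \right)} = 98 + 52 = 150$)
$s{\left(L \right)} = 101 + L$ ($s{\left(L \right)} = L + 101 = 101 + L$)
$\frac{s{\left(-117 \right)} + f}{z{\left(-195,50 \right)} - 46774} = \frac{\left(101 - 117\right) - 2535}{150 - 46774} = \frac{-16 - 2535}{-46624} = \left(-2551\right) \left(- \frac{1}{46624}\right) = \frac{2551}{46624}$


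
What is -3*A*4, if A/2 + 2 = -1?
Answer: 72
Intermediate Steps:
A = -6 (A = -4 + 2*(-1) = -4 - 2 = -6)
-3*A*4 = -(-18)*4 = -3*(-24) = 72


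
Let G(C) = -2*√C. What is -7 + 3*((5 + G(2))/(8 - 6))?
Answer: ½ - 3*√2 ≈ -3.7426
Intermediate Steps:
-7 + 3*((5 + G(2))/(8 - 6)) = -7 + 3*((5 - 2*√2)/(8 - 6)) = -7 + 3*((5 - 2*√2)/2) = -7 + 3*((5 - 2*√2)*(½)) = -7 + 3*(5/2 - √2) = -7 + (15/2 - 3*√2) = ½ - 3*√2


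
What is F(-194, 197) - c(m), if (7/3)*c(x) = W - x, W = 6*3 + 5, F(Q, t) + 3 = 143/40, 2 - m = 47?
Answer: -7999/280 ≈ -28.568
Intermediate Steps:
m = -45 (m = 2 - 1*47 = 2 - 47 = -45)
F(Q, t) = 23/40 (F(Q, t) = -3 + 143/40 = 23/40)
W = 23 (W = 18 + 5 = 23)
c(x) = 69/7 - 3*x/7 (c(x) = 3*(23 - x)/7 = 69/7 - 3*x/7)
F(-194, 197) - c(m) = 23/40 - (69/7 - 3/7*(-45)) = 23/40 - (69/7 + 135/7) = 23/40 - 1*204/7 = 23/40 - 204/7 = -7999/280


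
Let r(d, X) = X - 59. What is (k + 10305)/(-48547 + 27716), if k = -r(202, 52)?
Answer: -10312/20831 ≈ -0.49503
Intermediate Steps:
r(d, X) = -59 + X
k = 7 (k = -(-59 + 52) = -1*(-7) = 7)
(k + 10305)/(-48547 + 27716) = (7 + 10305)/(-48547 + 27716) = 10312/(-20831) = 10312*(-1/20831) = -10312/20831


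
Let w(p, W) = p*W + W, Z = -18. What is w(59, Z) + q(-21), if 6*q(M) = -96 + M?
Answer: -2199/2 ≈ -1099.5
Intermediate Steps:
q(M) = -16 + M/6 (q(M) = (-96 + M)/6 = -16 + M/6)
w(p, W) = W + W*p (w(p, W) = W*p + W = W + W*p)
w(59, Z) + q(-21) = -18*(1 + 59) + (-16 + (1/6)*(-21)) = -18*60 + (-16 - 7/2) = -1080 - 39/2 = -2199/2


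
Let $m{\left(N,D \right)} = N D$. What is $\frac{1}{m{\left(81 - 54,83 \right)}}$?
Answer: $\frac{1}{2241} \approx 0.00044623$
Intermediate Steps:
$m{\left(N,D \right)} = D N$
$\frac{1}{m{\left(81 - 54,83 \right)}} = \frac{1}{83 \left(81 - 54\right)} = \frac{1}{83 \cdot 27} = \frac{1}{2241}$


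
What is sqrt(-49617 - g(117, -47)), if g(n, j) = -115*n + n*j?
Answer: 3*I*sqrt(3407) ≈ 175.11*I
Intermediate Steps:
g(n, j) = -115*n + j*n
sqrt(-49617 - g(117, -47)) = sqrt(-49617 - 117*(-115 - 47)) = sqrt(-49617 - 117*(-162)) = sqrt(-49617 - 1*(-18954)) = sqrt(-49617 + 18954) = sqrt(-30663) = 3*I*sqrt(3407)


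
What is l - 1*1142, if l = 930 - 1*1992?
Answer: -2204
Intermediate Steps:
l = -1062 (l = 930 - 1992 = -1062)
l - 1*1142 = -1062 - 1*1142 = -1062 - 1142 = -2204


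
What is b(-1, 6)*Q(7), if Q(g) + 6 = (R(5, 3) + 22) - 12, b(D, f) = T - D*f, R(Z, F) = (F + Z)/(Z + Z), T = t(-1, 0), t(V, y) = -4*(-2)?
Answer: 336/5 ≈ 67.200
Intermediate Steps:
t(V, y) = 8
T = 8
R(Z, F) = (F + Z)/(2*Z) (R(Z, F) = (F + Z)/((2*Z)) = (F + Z)*(1/(2*Z)) = (F + Z)/(2*Z))
b(D, f) = 8 - D*f
Q(g) = 24/5 (Q(g) = -6 + (((½)*(3 + 5)/5 + 22) - 12) = -6 + (((½)*(⅕)*8 + 22) - 12) = -6 + ((⅘ + 22) - 12) = -6 + (114/5 - 12) = -6 + 54/5 = 24/5)
b(-1, 6)*Q(7) = (8 - 1*(-1)*6)*(24/5) = (8 + 6)*(24/5) = 14*(24/5) = 336/5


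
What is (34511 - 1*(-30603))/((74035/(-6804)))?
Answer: -443035656/74035 ≈ -5984.1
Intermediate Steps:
(34511 - 1*(-30603))/((74035/(-6804))) = (34511 + 30603)/((74035*(-1/6804))) = 65114/(-74035/6804) = 65114*(-6804/74035) = -443035656/74035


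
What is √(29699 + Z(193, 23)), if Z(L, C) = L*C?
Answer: 13*√202 ≈ 184.76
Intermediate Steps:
Z(L, C) = C*L
√(29699 + Z(193, 23)) = √(29699 + 23*193) = √(29699 + 4439) = √34138 = 13*√202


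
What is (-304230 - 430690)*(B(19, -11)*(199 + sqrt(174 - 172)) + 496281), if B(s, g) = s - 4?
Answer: -366920568720 - 11023800*sqrt(2) ≈ -3.6694e+11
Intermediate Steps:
B(s, g) = -4 + s
(-304230 - 430690)*(B(19, -11)*(199 + sqrt(174 - 172)) + 496281) = (-304230 - 430690)*((-4 + 19)*(199 + sqrt(174 - 172)) + 496281) = -734920*(15*(199 + sqrt(2)) + 496281) = -734920*((2985 + 15*sqrt(2)) + 496281) = -734920*(499266 + 15*sqrt(2)) = -366920568720 - 11023800*sqrt(2)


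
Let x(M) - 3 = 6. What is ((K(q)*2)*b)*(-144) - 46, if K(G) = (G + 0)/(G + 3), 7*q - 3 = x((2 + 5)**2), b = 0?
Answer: -46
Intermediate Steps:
x(M) = 9 (x(M) = 3 + 6 = 9)
q = 12/7 (q = 3/7 + (1/7)*9 = 3/7 + 9/7 = 12/7 ≈ 1.7143)
K(G) = G/(3 + G)
((K(q)*2)*b)*(-144) - 46 = (((12/(7*(3 + 12/7)))*2)*0)*(-144) - 46 = (((12/(7*(33/7)))*2)*0)*(-144) - 46 = ((((12/7)*(7/33))*2)*0)*(-144) - 46 = (((4/11)*2)*0)*(-144) - 46 = ((8/11)*0)*(-144) - 46 = 0*(-144) - 46 = 0 - 46 = -46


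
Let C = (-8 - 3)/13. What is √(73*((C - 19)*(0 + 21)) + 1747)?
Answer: I*√4846439/13 ≈ 169.34*I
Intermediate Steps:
C = -11/13 (C = -11*1/13 = -11/13 ≈ -0.84615)
√(73*((C - 19)*(0 + 21)) + 1747) = √(73*((-11/13 - 19)*(0 + 21)) + 1747) = √(73*(-258/13*21) + 1747) = √(73*(-5418/13) + 1747) = √(-395514/13 + 1747) = √(-372803/13) = I*√4846439/13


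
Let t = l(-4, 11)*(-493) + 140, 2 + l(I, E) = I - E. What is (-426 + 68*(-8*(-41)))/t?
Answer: 21878/8521 ≈ 2.5675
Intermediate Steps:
l(I, E) = -2 + I - E (l(I, E) = -2 + (I - E) = -2 + I - E)
t = 8521 (t = (-2 - 4 - 1*11)*(-493) + 140 = (-2 - 4 - 11)*(-493) + 140 = -17*(-493) + 140 = 8381 + 140 = 8521)
(-426 + 68*(-8*(-41)))/t = (-426 + 68*(-8*(-41)))/8521 = (-426 + 68*328)*(1/8521) = (-426 + 22304)*(1/8521) = 21878*(1/8521) = 21878/8521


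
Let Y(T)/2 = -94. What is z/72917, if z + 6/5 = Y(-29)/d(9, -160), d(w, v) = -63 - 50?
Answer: 262/41198105 ≈ 6.3595e-6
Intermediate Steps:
d(w, v) = -113
Y(T) = -188 (Y(T) = 2*(-94) = -188)
z = 262/565 (z = -6/5 - 188/(-113) = -6/5 - 188*(-1/113) = -6/5 + 188/113 = 262/565 ≈ 0.46372)
z/72917 = (262/565)/72917 = (262/565)*(1/72917) = 262/41198105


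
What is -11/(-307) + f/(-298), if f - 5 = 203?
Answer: -30289/45743 ≈ -0.66216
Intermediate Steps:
f = 208 (f = 5 + 203 = 208)
-11/(-307) + f/(-298) = -11/(-307) + 208/(-298) = -11*(-1/307) + 208*(-1/298) = 11/307 - 104/149 = -30289/45743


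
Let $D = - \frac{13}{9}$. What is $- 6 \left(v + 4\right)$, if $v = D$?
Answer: $- \frac{46}{3} \approx -15.333$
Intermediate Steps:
$D = - \frac{13}{9}$ ($D = \left(-13\right) \frac{1}{9} = - \frac{13}{9} \approx -1.4444$)
$v = - \frac{13}{9} \approx -1.4444$
$- 6 \left(v + 4\right) = - 6 \left(- \frac{13}{9} + 4\right) = \left(-6\right) \frac{23}{9} = - \frac{46}{3}$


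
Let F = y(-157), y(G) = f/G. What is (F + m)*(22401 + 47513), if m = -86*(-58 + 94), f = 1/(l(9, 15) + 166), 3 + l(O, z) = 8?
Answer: -5811133735082/26847 ≈ -2.1645e+8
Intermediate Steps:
l(O, z) = 5 (l(O, z) = -3 + 8 = 5)
f = 1/171 (f = 1/(5 + 166) = 1/171 ≈ 0.0058480)
m = -3096 (m = -86*36 = -3096)
y(G) = 1/(171*G)
F = -1/26847 (F = (1/171)/(-157) = (1/171)*(-1/157) = -1/26847 ≈ -3.7248e-5)
(F + m)*(22401 + 47513) = (-1/26847 - 3096)*(22401 + 47513) = -83118313/26847*69914 = -5811133735082/26847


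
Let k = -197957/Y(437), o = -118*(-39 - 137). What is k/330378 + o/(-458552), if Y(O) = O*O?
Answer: -163798065205355/3616367842127958 ≈ -0.045294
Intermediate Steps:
Y(O) = O²
o = 20768 (o = -118*(-176) = 20768)
k = -197957/190969 (k = -197957/(437²) = -197957/190969 ≈ -1.0366)
k/330378 + o/(-458552) = -197957/190969/330378 + 20768/(-458552) = -197957/190969*1/330378 + 20768*(-1/458552) = -197957/63091956282 - 2596/57319 = -163798065205355/3616367842127958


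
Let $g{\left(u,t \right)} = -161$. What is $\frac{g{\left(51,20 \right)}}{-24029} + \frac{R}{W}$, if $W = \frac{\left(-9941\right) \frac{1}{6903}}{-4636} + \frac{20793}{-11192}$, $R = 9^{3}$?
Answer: $- \frac{1568501079651470021}{3996699900728647} \approx -392.45$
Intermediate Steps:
$R = 729$
$W = - \frac{166328182643}{89542457784}$ ($W = \left(-9941\right) \frac{1}{6903} \left(- \frac{1}{4636}\right) + 20793 \left(- \frac{1}{11192}\right) = \left(- \frac{9941}{6903}\right) \left(- \frac{1}{4636}\right) - \frac{20793}{11192} = \frac{9941}{32002308} - \frac{20793}{11192} = - \frac{166328182643}{89542457784} \approx -1.8575$)
$\frac{g{\left(51,20 \right)}}{-24029} + \frac{R}{W} = - \frac{161}{-24029} + \frac{729}{- \frac{166328182643}{89542457784}} = \left(-161\right) \left(- \frac{1}{24029}\right) + 729 \left(- \frac{89542457784}{166328182643}\right) = \frac{161}{24029} - \frac{65276451724536}{166328182643} = - \frac{1568501079651470021}{3996699900728647}$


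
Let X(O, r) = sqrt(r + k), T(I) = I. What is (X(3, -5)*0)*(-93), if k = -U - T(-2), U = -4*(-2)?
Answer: 0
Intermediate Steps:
U = 8
k = -6 (k = -1*8 - 1*(-2) = -8 + 2 = -6)
X(O, r) = sqrt(-6 + r) (X(O, r) = sqrt(r - 6) = sqrt(-6 + r))
(X(3, -5)*0)*(-93) = (sqrt(-6 - 5)*0)*(-93) = (sqrt(-11)*0)*(-93) = ((I*sqrt(11))*0)*(-93) = 0*(-93) = 0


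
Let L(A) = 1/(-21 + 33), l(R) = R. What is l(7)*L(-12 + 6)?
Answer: 7/12 ≈ 0.58333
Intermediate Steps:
L(A) = 1/12
l(7)*L(-12 + 6) = 7*(1/12) = 7/12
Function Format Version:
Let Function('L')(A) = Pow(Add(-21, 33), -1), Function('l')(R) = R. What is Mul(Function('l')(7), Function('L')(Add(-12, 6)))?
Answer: Rational(7, 12) ≈ 0.58333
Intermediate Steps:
Function('L')(A) = Rational(1, 12) (Function('L')(A) = Pow(12, -1) = Rational(1, 12))
Mul(Function('l')(7), Function('L')(Add(-12, 6))) = Mul(7, Rational(1, 12)) = Rational(7, 12)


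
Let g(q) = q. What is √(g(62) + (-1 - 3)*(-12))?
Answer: √110 ≈ 10.488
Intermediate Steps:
√(g(62) + (-1 - 3)*(-12)) = √(62 + (-1 - 3)*(-12)) = √(62 - 4*(-12)) = √(62 + 48) = √110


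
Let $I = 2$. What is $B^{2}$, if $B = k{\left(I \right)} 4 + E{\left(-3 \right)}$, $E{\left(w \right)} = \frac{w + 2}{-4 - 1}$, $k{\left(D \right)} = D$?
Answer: $\frac{1681}{25} \approx 67.24$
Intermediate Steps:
$E{\left(w \right)} = - \frac{2}{5} - \frac{w}{5}$ ($E{\left(w \right)} = \frac{2 + w}{-5} = \left(2 + w\right) \left(- \frac{1}{5}\right) = - \frac{2}{5} - \frac{w}{5}$)
$B = \frac{41}{5}$ ($B = 2 \cdot 4 - - \frac{1}{5} = 8 + \left(- \frac{2}{5} + \frac{3}{5}\right) = 8 + \frac{1}{5} = \frac{41}{5} \approx 8.2$)
$B^{2} = \left(\frac{41}{5}\right)^{2} = \frac{1681}{25}$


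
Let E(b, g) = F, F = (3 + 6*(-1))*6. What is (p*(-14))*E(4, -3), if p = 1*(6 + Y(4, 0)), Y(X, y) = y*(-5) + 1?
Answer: 1764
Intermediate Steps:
F = -18 (F = (3 - 6)*6 = -3*6 = -18)
Y(X, y) = 1 - 5*y (Y(X, y) = -5*y + 1 = 1 - 5*y)
p = 7 (p = 1*(6 + (1 - 5*0)) = 1*(6 + (1 + 0)) = 1*(6 + 1) = 1*7 = 7)
E(b, g) = -18
(p*(-14))*E(4, -3) = (7*(-14))*(-18) = -98*(-18) = 1764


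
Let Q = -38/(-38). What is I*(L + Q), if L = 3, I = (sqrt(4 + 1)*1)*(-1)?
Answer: -4*sqrt(5) ≈ -8.9443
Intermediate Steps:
I = -sqrt(5) (I = (sqrt(5)*1)*(-1) = sqrt(5)*(-1) = -sqrt(5) ≈ -2.2361)
Q = 1 (Q = -38*(-1/38) = 1)
I*(L + Q) = (-sqrt(5))*(3 + 1) = -sqrt(5)*4 = -4*sqrt(5)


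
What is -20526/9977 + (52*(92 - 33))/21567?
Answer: -2881642/1504713 ≈ -1.9151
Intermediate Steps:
-20526/9977 + (52*(92 - 33))/21567 = -20526*1/9977 + (52*59)*(1/21567) = -1866/907 + 3068*(1/21567) = -1866/907 + 236/1659 = -2881642/1504713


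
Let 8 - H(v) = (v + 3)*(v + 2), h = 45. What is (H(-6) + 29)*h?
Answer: 1125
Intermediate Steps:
H(v) = 8 - (2 + v)*(3 + v) (H(v) = 8 - (v + 3)*(v + 2) = 8 - (3 + v)*(2 + v) = 8 - (2 + v)*(3 + v))
(H(-6) + 29)*h = ((2 - 1*(-6)² - 5*(-6)) + 29)*45 = ((2 - 1*36 + 30) + 29)*45 = ((2 - 36 + 30) + 29)*45 = (-4 + 29)*45 = 25*45 = 1125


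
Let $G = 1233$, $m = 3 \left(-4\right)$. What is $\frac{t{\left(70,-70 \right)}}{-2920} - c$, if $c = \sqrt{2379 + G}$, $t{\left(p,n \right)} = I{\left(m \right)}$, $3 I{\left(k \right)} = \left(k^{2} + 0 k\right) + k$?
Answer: $- \frac{11}{730} - 2 \sqrt{903} \approx -60.115$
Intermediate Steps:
$m = -12$
$I{\left(k \right)} = \frac{k}{3} + \frac{k^{2}}{3}$ ($I{\left(k \right)} = \frac{\left(k^{2} + 0 k\right) + k}{3} = \frac{\left(k^{2} + 0\right) + k}{3} = \frac{k^{2} + k}{3} = \frac{k + k^{2}}{3} = \frac{k}{3} + \frac{k^{2}}{3}$)
$t{\left(p,n \right)} = 44$ ($t{\left(p,n \right)} = \frac{1}{3} \left(-12\right) \left(1 - 12\right) = \frac{1}{3} \left(-12\right) \left(-11\right) = 44$)
$c = 2 \sqrt{903}$ ($c = \sqrt{2379 + 1233} = \sqrt{3612} = 2 \sqrt{903} \approx 60.1$)
$\frac{t{\left(70,-70 \right)}}{-2920} - c = \frac{44}{-2920} - 2 \sqrt{903} = 44 \left(- \frac{1}{2920}\right) - 2 \sqrt{903} = - \frac{11}{730} - 2 \sqrt{903}$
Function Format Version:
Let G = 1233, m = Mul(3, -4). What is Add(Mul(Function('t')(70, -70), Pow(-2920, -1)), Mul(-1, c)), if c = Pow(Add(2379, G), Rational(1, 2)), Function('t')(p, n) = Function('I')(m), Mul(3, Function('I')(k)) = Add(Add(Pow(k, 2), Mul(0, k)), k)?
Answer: Add(Rational(-11, 730), Mul(-2, Pow(903, Rational(1, 2)))) ≈ -60.115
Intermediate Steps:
m = -12
Function('I')(k) = Add(Mul(Rational(1, 3), k), Mul(Rational(1, 3), Pow(k, 2))) (Function('I')(k) = Mul(Rational(1, 3), Add(Add(Pow(k, 2), Mul(0, k)), k)) = Mul(Rational(1, 3), Add(Add(Pow(k, 2), 0), k)) = Mul(Rational(1, 3), Add(Pow(k, 2), k)) = Mul(Rational(1, 3), Add(k, Pow(k, 2))) = Add(Mul(Rational(1, 3), k), Mul(Rational(1, 3), Pow(k, 2))))
Function('t')(p, n) = 44 (Function('t')(p, n) = Mul(Rational(1, 3), -12, Add(1, -12)) = Mul(Rational(1, 3), -12, -11) = 44)
c = Mul(2, Pow(903, Rational(1, 2))) (c = Pow(Add(2379, 1233), Rational(1, 2)) = Pow(3612, Rational(1, 2)) = Mul(2, Pow(903, Rational(1, 2))) ≈ 60.100)
Add(Mul(Function('t')(70, -70), Pow(-2920, -1)), Mul(-1, c)) = Add(Mul(44, Pow(-2920, -1)), Mul(-1, Mul(2, Pow(903, Rational(1, 2))))) = Add(Mul(44, Rational(-1, 2920)), Mul(-2, Pow(903, Rational(1, 2)))) = Add(Rational(-11, 730), Mul(-2, Pow(903, Rational(1, 2))))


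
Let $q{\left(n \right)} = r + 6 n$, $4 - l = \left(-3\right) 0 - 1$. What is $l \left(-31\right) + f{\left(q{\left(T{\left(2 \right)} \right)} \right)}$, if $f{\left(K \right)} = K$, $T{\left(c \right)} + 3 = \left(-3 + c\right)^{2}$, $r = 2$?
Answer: $-165$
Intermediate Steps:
$T{\left(c \right)} = -3 + \left(-3 + c\right)^{2}$
$l = 5$ ($l = 4 - \left(\left(-3\right) 0 - 1\right) = 4 - \left(0 - 1\right) = 4 - -1 = 4 + 1 = 5$)
$q{\left(n \right)} = 2 + 6 n$
$l \left(-31\right) + f{\left(q{\left(T{\left(2 \right)} \right)} \right)} = 5 \left(-31\right) + \left(2 + 6 \left(-3 + \left(-3 + 2\right)^{2}\right)\right) = -155 + \left(2 + 6 \left(-3 + \left(-1\right)^{2}\right)\right) = -155 + \left(2 + 6 \left(-3 + 1\right)\right) = -155 + \left(2 + 6 \left(-2\right)\right) = -155 + \left(2 - 12\right) = -155 - 10 = -165$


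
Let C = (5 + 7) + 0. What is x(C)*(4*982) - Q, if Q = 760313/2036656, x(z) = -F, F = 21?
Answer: -168000440441/2036656 ≈ -82488.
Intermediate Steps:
C = 12 (C = 12 + 0 = 12)
x(z) = -21 (x(z) = -1*21 = -21)
Q = 760313/2036656 (Q = 760313*(1/2036656) = 760313/2036656 ≈ 0.37331)
x(C)*(4*982) - Q = -84*982 - 1*760313/2036656 = -21*3928 - 760313/2036656 = -82488 - 760313/2036656 = -168000440441/2036656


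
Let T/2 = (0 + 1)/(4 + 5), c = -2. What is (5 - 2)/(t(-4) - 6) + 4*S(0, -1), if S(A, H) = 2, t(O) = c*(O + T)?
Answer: 139/14 ≈ 9.9286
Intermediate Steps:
T = 2/9 (T = 2*((0 + 1)/(4 + 5)) = 2*(1/9) = 2*(1*(⅑)) = 2*(⅑) = 2/9 ≈ 0.22222)
t(O) = -4/9 - 2*O (t(O) = -2*(O + 2/9) = -2*(2/9 + O) = -4/9 - 2*O)
(5 - 2)/(t(-4) - 6) + 4*S(0, -1) = (5 - 2)/((-4/9 - 2*(-4)) - 6) + 4*2 = 3/((-4/9 + 8) - 6) + 8 = 3/(68/9 - 6) + 8 = 3/(14/9) + 8 = 3*(9/14) + 8 = 27/14 + 8 = 139/14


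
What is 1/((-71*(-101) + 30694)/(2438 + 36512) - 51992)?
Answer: -7790/405010107 ≈ -1.9234e-5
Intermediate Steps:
1/((-71*(-101) + 30694)/(2438 + 36512) - 51992) = 1/((7171 + 30694)/38950 - 51992) = 1/(37865*(1/38950) - 51992) = 1/(7573/7790 - 51992) = 1/(-405010107/7790) = -7790/405010107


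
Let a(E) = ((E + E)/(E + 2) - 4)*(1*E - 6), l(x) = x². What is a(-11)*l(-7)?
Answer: 11662/9 ≈ 1295.8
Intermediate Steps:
a(E) = (-6 + E)*(-4 + 2*E/(2 + E)) (a(E) = ((2*E)/(2 + E) - 4)*(E - 6) = (2*E/(2 + E) - 4)*(-6 + E) = (-4 + 2*E/(2 + E))*(-6 + E) = (-6 + E)*(-4 + 2*E/(2 + E)))
a(-11)*l(-7) = (2*(24 - 1*(-11)² + 2*(-11))/(2 - 11))*(-7)² = (2*(24 - 1*121 - 22)/(-9))*49 = (2*(-⅑)*(24 - 121 - 22))*49 = (2*(-⅑)*(-119))*49 = (238/9)*49 = 11662/9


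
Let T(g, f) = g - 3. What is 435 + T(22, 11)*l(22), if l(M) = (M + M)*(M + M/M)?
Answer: 19663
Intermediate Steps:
T(g, f) = -3 + g
l(M) = 2*M*(1 + M) (l(M) = (2*M)*(M + 1) = (2*M)*(1 + M) = 2*M*(1 + M))
435 + T(22, 11)*l(22) = 435 + (-3 + 22)*(2*22*(1 + 22)) = 435 + 19*(2*22*23) = 435 + 19*1012 = 435 + 19228 = 19663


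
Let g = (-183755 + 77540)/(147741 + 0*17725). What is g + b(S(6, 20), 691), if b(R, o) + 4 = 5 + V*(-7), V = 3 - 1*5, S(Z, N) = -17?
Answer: 703300/49247 ≈ 14.281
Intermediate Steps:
V = -2 (V = 3 - 5 = -2)
b(R, o) = 15 (b(R, o) = -4 + (5 - 2*(-7)) = -4 + (5 + 14) = -4 + 19 = 15)
g = -35405/49247 (g = -106215/(147741 + 0) = -106215/147741 = -106215*1/147741 = -35405/49247 ≈ -0.71893)
g + b(S(6, 20), 691) = -35405/49247 + 15 = 703300/49247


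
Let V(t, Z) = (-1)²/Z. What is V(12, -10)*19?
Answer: -19/10 ≈ -1.9000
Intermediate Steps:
V(t, Z) = 1/Z
V(12, -10)*19 = 19/(-10) = -⅒*19 = -19/10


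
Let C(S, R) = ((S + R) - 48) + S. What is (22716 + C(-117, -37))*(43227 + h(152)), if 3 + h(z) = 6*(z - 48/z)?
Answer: 18780959556/19 ≈ 9.8847e+8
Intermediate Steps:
h(z) = -3 - 288/z + 6*z (h(z) = -3 + 6*(z - 48/z) = -3 + (-288/z + 6*z) = -3 - 288/z + 6*z)
C(S, R) = -48 + R + 2*S (C(S, R) = ((R + S) - 48) + S = (-48 + R + S) + S = -48 + R + 2*S)
(22716 + C(-117, -37))*(43227 + h(152)) = (22716 + (-48 - 37 + 2*(-117)))*(43227 + (-3 - 288/152 + 6*152)) = (22716 + (-48 - 37 - 234))*(43227 + (-3 - 288*1/152 + 912)) = (22716 - 319)*(43227 + (-3 - 36/19 + 912)) = 22397*(43227 + 17235/19) = 22397*(838548/19) = 18780959556/19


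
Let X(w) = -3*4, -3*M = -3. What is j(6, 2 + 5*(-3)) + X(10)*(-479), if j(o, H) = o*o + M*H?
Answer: 5771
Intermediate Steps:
M = 1 (M = -1/3*(-3) = 1)
j(o, H) = H + o**2 (j(o, H) = o*o + 1*H = o**2 + H = H + o**2)
X(w) = -12
j(6, 2 + 5*(-3)) + X(10)*(-479) = ((2 + 5*(-3)) + 6**2) - 12*(-479) = ((2 - 15) + 36) + 5748 = (-13 + 36) + 5748 = 23 + 5748 = 5771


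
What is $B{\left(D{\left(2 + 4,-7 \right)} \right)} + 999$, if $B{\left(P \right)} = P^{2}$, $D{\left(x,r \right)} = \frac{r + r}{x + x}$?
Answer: $\frac{36013}{36} \approx 1000.4$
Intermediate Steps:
$D{\left(x,r \right)} = \frac{r}{x}$ ($D{\left(x,r \right)} = \frac{2 r}{2 x} = 2 r \frac{1}{2 x} = \frac{r}{x}$)
$B{\left(D{\left(2 + 4,-7 \right)} \right)} + 999 = \left(- \frac{7}{2 + 4}\right)^{2} + 999 = \left(- \frac{7}{6}\right)^{2} + 999 = \frac{49}{36} + 999 = \frac{36013}{36}$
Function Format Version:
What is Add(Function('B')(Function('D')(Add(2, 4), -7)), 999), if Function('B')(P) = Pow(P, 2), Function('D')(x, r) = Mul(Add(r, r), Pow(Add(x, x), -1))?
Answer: Rational(36013, 36) ≈ 1000.4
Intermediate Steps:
Function('D')(x, r) = Mul(r, Pow(x, -1)) (Function('D')(x, r) = Mul(Mul(2, r), Pow(Mul(2, x), -1)) = Mul(Mul(2, r), Mul(Rational(1, 2), Pow(x, -1))) = Mul(r, Pow(x, -1)))
Add(Function('B')(Function('D')(Add(2, 4), -7)), 999) = Add(Pow(Mul(-7, Pow(Add(2, 4), -1)), 2), 999) = Add(Pow(Mul(-7, Pow(6, -1)), 2), 999) = Add(Pow(Mul(-7, Rational(1, 6)), 2), 999) = Add(Pow(Rational(-7, 6), 2), 999) = Add(Rational(49, 36), 999) = Rational(36013, 36)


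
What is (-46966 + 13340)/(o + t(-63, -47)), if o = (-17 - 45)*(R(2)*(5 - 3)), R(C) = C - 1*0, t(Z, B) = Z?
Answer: 33626/311 ≈ 108.12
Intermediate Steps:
R(C) = C (R(C) = C + 0 = C)
o = -248 (o = (-17 - 45)*(2*(5 - 3)) = -124*2 = -62*4 = -248)
(-46966 + 13340)/(o + t(-63, -47)) = (-46966 + 13340)/(-248 - 63) = -33626/(-311) = -33626*(-1/311) = 33626/311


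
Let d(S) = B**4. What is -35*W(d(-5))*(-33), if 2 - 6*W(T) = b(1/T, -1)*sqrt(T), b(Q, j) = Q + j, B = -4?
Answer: 110495/32 ≈ 3453.0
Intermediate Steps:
d(S) = 256 (d(S) = (-4)**4 = 256)
W(T) = 1/3 - sqrt(T)*(-1 + 1/T)/6 (W(T) = 1/3 - (1/T - 1)*sqrt(T)/6 = 1/3 - (-1 + 1/T)*sqrt(T)/6 = 1/3 - sqrt(T)*(-1 + 1/T)/6)
-35*W(d(-5))*(-33) = -35*(-1 + 256 + 2*sqrt(256))/(6*sqrt(256))*(-33) = -35*(-1 + 256 + 2*16)/(6*16)*(-33) = -35*(-1 + 256 + 32)/(6*16)*(-33) = -35*287/(6*16)*(-33) = -35*287/96*(-33) = -10045/96*(-33) = 110495/32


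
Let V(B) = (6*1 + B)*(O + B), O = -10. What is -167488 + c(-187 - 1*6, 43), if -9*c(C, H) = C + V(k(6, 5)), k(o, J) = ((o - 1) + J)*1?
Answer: -1507199/9 ≈ -1.6747e+5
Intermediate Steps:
k(o, J) = -1 + J + o (k(o, J) = ((-1 + o) + J)*1 = (-1 + J + o)*1 = -1 + J + o)
V(B) = (-10 + B)*(6 + B) (V(B) = (6*1 + B)*(-10 + B) = (6 + B)*(-10 + B) = (-10 + B)*(6 + B))
c(C, H) = -C/9 (c(C, H) = -(C + (-60 + (-1 + 5 + 6)² - 4*(-1 + 5 + 6)))/9 = -(C + (-60 + 10² - 4*10))/9 = -(C + (-60 + 100 - 40))/9 = -(C + 0)/9 = -C/9)
-167488 + c(-187 - 1*6, 43) = -167488 - (-187 - 1*6)/9 = -167488 - (-187 - 6)/9 = -167488 - ⅑*(-193) = -167488 + 193/9 = -1507199/9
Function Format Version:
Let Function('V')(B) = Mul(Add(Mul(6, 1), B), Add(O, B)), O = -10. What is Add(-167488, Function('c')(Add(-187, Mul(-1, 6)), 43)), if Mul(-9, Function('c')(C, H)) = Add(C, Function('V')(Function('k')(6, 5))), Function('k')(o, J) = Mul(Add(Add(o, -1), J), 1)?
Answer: Rational(-1507199, 9) ≈ -1.6747e+5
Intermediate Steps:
Function('k')(o, J) = Add(-1, J, o) (Function('k')(o, J) = Mul(Add(Add(-1, o), J), 1) = Mul(Add(-1, J, o), 1) = Add(-1, J, o))
Function('V')(B) = Mul(Add(-10, B), Add(6, B)) (Function('V')(B) = Mul(Add(Mul(6, 1), B), Add(-10, B)) = Mul(Add(6, B), Add(-10, B)) = Mul(Add(-10, B), Add(6, B)))
Function('c')(C, H) = Mul(Rational(-1, 9), C) (Function('c')(C, H) = Mul(Rational(-1, 9), Add(C, Add(-60, Pow(Add(-1, 5, 6), 2), Mul(-4, Add(-1, 5, 6))))) = Mul(Rational(-1, 9), Add(C, Add(-60, Pow(10, 2), Mul(-4, 10)))) = Mul(Rational(-1, 9), Add(C, Add(-60, 100, -40))) = Mul(Rational(-1, 9), Add(C, 0)) = Mul(Rational(-1, 9), C))
Add(-167488, Function('c')(Add(-187, Mul(-1, 6)), 43)) = Add(-167488, Mul(Rational(-1, 9), Add(-187, Mul(-1, 6)))) = Add(-167488, Mul(Rational(-1, 9), Add(-187, -6))) = Add(-167488, Mul(Rational(-1, 9), -193)) = Add(-167488, Rational(193, 9)) = Rational(-1507199, 9)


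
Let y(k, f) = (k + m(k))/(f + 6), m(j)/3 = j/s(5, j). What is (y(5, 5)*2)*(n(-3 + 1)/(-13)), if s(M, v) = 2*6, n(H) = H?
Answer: 25/143 ≈ 0.17483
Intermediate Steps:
s(M, v) = 12
m(j) = j/4 (m(j) = 3*(j/12) = j/4)
y(k, f) = 5*k/(4*(6 + f)) (y(k, f) = (k + k/4)/(f + 6) = (5*k/4)/(6 + f) = 5*k/(4*(6 + f)))
(y(5, 5)*2)*(n(-3 + 1)/(-13)) = (((5/4)*5/(6 + 5))*2)*((-3 + 1)/(-13)) = (((5/4)*5/11)*2)*(-2*(-1/13)) = (((5/4)*5*(1/11))*2)*(2/13) = ((25/44)*2)*(2/13) = (25/22)*(2/13) = 25/143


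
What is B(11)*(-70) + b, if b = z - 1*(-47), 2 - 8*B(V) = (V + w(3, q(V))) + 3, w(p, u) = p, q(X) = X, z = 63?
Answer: 965/4 ≈ 241.25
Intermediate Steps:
B(V) = -1/2 - V/8 (B(V) = 1/4 - ((V + 3) + 3)/8 = 1/4 - ((3 + V) + 3)/8 = 1/4 - (6 + V)/8 = 1/4 + (-3/4 - V/8) = -1/2 - V/8)
b = 110 (b = 63 - 1*(-47) = 63 + 47 = 110)
B(11)*(-70) + b = (-1/2 - 1/8*11)*(-70) + 110 = (-1/2 - 11/8)*(-70) + 110 = -15/8*(-70) + 110 = 525/4 + 110 = 965/4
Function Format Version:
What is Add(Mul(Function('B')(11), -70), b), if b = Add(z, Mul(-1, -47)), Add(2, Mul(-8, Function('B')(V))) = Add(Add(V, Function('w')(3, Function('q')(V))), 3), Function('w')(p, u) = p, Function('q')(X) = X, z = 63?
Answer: Rational(965, 4) ≈ 241.25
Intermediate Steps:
Function('B')(V) = Add(Rational(-1, 2), Mul(Rational(-1, 8), V)) (Function('B')(V) = Add(Rational(1, 4), Mul(Rational(-1, 8), Add(Add(V, 3), 3))) = Add(Rational(1, 4), Mul(Rational(-1, 8), Add(Add(3, V), 3))) = Add(Rational(1, 4), Mul(Rational(-1, 8), Add(6, V))) = Add(Rational(1, 4), Add(Rational(-3, 4), Mul(Rational(-1, 8), V))) = Add(Rational(-1, 2), Mul(Rational(-1, 8), V)))
b = 110 (b = Add(63, Mul(-1, -47)) = Add(63, 47) = 110)
Add(Mul(Function('B')(11), -70), b) = Add(Mul(Add(Rational(-1, 2), Mul(Rational(-1, 8), 11)), -70), 110) = Add(Mul(Add(Rational(-1, 2), Rational(-11, 8)), -70), 110) = Add(Mul(Rational(-15, 8), -70), 110) = Add(Rational(525, 4), 110) = Rational(965, 4)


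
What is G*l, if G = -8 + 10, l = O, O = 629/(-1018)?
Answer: -629/509 ≈ -1.2358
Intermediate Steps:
O = -629/1018 (O = 629*(-1/1018) = -629/1018 ≈ -0.61788)
l = -629/1018 ≈ -0.61788
G = 2
G*l = 2*(-629/1018) = -629/509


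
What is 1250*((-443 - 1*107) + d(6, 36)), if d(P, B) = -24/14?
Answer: -4827500/7 ≈ -6.8964e+5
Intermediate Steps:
d(P, B) = -12/7 (d(P, B) = -24*1/14 = -12/7)
1250*((-443 - 1*107) + d(6, 36)) = 1250*((-443 - 1*107) - 12/7) = 1250*((-443 - 107) - 12/7) = 1250*(-550 - 12/7) = 1250*(-3862/7) = -4827500/7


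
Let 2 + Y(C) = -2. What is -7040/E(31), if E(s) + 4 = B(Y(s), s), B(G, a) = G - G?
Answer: 1760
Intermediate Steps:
Y(C) = -4 (Y(C) = -2 - 2 = -4)
B(G, a) = 0
E(s) = -4 (E(s) = -4 + 0 = -4)
-7040/E(31) = -7040/(-4) = -7040*(-¼) = 1760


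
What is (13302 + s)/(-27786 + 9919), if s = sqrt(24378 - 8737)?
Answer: -13302/17867 - sqrt(15641)/17867 ≈ -0.75150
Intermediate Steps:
s = sqrt(15641) ≈ 125.06
(13302 + s)/(-27786 + 9919) = (13302 + sqrt(15641))/(-27786 + 9919) = (13302 + sqrt(15641))/(-17867) = (13302 + sqrt(15641))*(-1/17867) = -13302/17867 - sqrt(15641)/17867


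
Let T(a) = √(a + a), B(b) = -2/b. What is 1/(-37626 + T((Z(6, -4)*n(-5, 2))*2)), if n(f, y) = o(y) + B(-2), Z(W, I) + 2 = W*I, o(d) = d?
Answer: -6271/235952698 - I*√78/707858094 ≈ -2.6577e-5 - 1.2477e-8*I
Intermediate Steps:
Z(W, I) = -2 + I*W (Z(W, I) = -2 + W*I = -2 + I*W)
n(f, y) = 1 + y (n(f, y) = y - 2/(-2) = y - 2*(-½) = y + 1 = 1 + y)
T(a) = √2*√a (T(a) = √(2*a) = √2*√a)
1/(-37626 + T((Z(6, -4)*n(-5, 2))*2)) = 1/(-37626 + √2*√(((-2 - 4*6)*(1 + 2))*2)) = 1/(-37626 + √2*√(((-2 - 24)*3)*2)) = 1/(-37626 + √2*√(-26*3*2)) = 1/(-37626 + √2*√(-78*2)) = 1/(-37626 + √2*√(-156)) = 1/(-37626 + √2*(2*I*√39)) = 1/(-37626 + 2*I*√78)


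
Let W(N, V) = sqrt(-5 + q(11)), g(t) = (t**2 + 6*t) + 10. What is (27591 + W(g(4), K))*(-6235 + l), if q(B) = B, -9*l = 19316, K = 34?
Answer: -693738907/3 - 75431*sqrt(6)/9 ≈ -2.3127e+8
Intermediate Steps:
l = -19316/9 (l = -1/9*19316 = -19316/9 ≈ -2146.2)
g(t) = 10 + t**2 + 6*t
W(N, V) = sqrt(6) (W(N, V) = sqrt(-5 + 11) = sqrt(6))
(27591 + W(g(4), K))*(-6235 + l) = (27591 + sqrt(6))*(-6235 - 19316/9) = (27591 + sqrt(6))*(-75431/9) = -693738907/3 - 75431*sqrt(6)/9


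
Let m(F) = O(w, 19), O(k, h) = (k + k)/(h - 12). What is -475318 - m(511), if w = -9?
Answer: -3327208/7 ≈ -4.7532e+5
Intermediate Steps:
O(k, h) = 2*k/(-12 + h) (O(k, h) = (2*k)/(-12 + h) = 2*k/(-12 + h))
m(F) = -18/7 (m(F) = 2*(-9)/(-12 + 19) = 2*(-9)/7 = 2*(-9)*(1/7) = -18/7)
-475318 - m(511) = -475318 - 1*(-18/7) = -475318 + 18/7 = -3327208/7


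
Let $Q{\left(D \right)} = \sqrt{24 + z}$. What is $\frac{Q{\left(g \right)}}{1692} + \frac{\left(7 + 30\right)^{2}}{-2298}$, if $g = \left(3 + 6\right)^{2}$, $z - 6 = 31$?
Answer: $- \frac{1369}{2298} + \frac{\sqrt{61}}{1692} \approx -0.59112$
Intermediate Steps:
$z = 37$ ($z = 6 + 31 = 37$)
$g = 81$ ($g = 9^{2} = 81$)
$Q{\left(D \right)} = \sqrt{61}$ ($Q{\left(D \right)} = \sqrt{24 + 37} = \sqrt{61}$)
$\frac{Q{\left(g \right)}}{1692} + \frac{\left(7 + 30\right)^{2}}{-2298} = \frac{\sqrt{61}}{1692} + \frac{\left(7 + 30\right)^{2}}{-2298} = \sqrt{61} \cdot \frac{1}{1692} + 37^{2} \left(- \frac{1}{2298}\right) = \frac{\sqrt{61}}{1692} + 1369 \left(- \frac{1}{2298}\right) = \frac{\sqrt{61}}{1692} - \frac{1369}{2298} = - \frac{1369}{2298} + \frac{\sqrt{61}}{1692}$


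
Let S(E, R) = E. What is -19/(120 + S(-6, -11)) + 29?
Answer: 173/6 ≈ 28.833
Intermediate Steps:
-19/(120 + S(-6, -11)) + 29 = -19/(120 - 6) + 29 = -19/114 + 29 = (1/114)*(-19) + 29 = -⅙ + 29 = 173/6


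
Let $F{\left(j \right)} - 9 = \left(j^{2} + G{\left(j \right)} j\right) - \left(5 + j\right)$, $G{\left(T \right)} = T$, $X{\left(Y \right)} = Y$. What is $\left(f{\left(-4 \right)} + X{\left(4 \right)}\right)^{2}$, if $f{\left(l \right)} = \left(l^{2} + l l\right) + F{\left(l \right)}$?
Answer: $5776$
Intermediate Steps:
$F{\left(j \right)} = 4 - j + 2 j^{2}$ ($F{\left(j \right)} = 9 - \left(5 + j - j^{2} - j j\right) = 9 - \left(5 + j - 2 j^{2}\right) = 4 - j + 2 j^{2}$)
$f{\left(l \right)} = 4 - l + 4 l^{2}$ ($f{\left(l \right)} = \left(l^{2} + l l\right) + \left(4 - l + 2 l^{2}\right) = \left(l^{2} + l^{2}\right) + \left(4 - l + 2 l^{2}\right) = 2 l^{2} + \left(4 - l + 2 l^{2}\right) = 4 - l + 4 l^{2}$)
$\left(f{\left(-4 \right)} + X{\left(4 \right)}\right)^{2} = \left(\left(4 - -4 + 4 \left(-4\right)^{2}\right) + 4\right)^{2} = \left(\left(4 + 4 + 4 \cdot 16\right) + 4\right)^{2} = \left(\left(4 + 4 + 64\right) + 4\right)^{2} = \left(72 + 4\right)^{2} = 76^{2} = 5776$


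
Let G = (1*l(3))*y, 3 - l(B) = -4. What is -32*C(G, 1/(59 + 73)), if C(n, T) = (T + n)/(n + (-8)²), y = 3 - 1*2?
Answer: -7400/2343 ≈ -3.1583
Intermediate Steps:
l(B) = 7 (l(B) = 3 - 1*(-4) = 3 + 4 = 7)
y = 1 (y = 3 - 2 = 1)
G = 7 (G = (1*7)*1 = 7*1 = 7)
C(n, T) = (T + n)/(64 + n) (C(n, T) = (T + n)/(n + 64) = (T + n)/(64 + n))
-32*C(G, 1/(59 + 73)) = -32*(1/(59 + 73) + 7)/(64 + 7) = -32*(1/132 + 7)/71 = -32*925/(71*132) = -32*925/9372 = -7400/2343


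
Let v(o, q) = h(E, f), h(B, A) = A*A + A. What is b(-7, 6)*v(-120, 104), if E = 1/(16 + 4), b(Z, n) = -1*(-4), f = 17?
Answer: 1224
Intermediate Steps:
b(Z, n) = 4
E = 1/20 ≈ 0.050000
h(B, A) = A + A² (h(B, A) = A² + A = A + A²)
v(o, q) = 306 (v(o, q) = 17*(1 + 17) = 17*18 = 306)
b(-7, 6)*v(-120, 104) = 4*306 = 1224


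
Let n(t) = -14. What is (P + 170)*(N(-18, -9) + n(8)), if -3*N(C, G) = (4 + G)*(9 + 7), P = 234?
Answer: 15352/3 ≈ 5117.3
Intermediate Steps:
N(C, G) = -64/3 - 16*G/3 (N(C, G) = -(4 + G)*(9 + 7)/3 = -(4 + G)*16/3 = -(64 + 16*G)/3 = -64/3 - 16*G/3)
(P + 170)*(N(-18, -9) + n(8)) = (234 + 170)*((-64/3 - 16/3*(-9)) - 14) = 404*((-64/3 + 48) - 14) = 404*(80/3 - 14) = 404*(38/3) = 15352/3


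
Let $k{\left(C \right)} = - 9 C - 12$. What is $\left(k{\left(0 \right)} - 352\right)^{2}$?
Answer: $132496$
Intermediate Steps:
$k{\left(C \right)} = -12 - 9 C$
$\left(k{\left(0 \right)} - 352\right)^{2} = \left(\left(-12 - 0\right) - 352\right)^{2} = \left(\left(-12 + 0\right) - 352\right)^{2} = \left(-12 - 352\right)^{2} = \left(-364\right)^{2} = 132496$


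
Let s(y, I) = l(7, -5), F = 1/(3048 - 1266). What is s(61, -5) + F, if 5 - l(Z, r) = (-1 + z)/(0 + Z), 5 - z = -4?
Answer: 48121/12474 ≈ 3.8577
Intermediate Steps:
z = 9 (z = 5 - 1*(-4) = 5 + 4 = 9)
F = 1/1782 ≈ 0.00056117
l(Z, r) = 5 - 8/Z (l(Z, r) = 5 - (-1 + 9)/(0 + Z) = 5 - 8/Z)
s(y, I) = 27/7 (s(y, I) = 5 - 8/7 = 27/7)
s(61, -5) + F = 27/7 + 1/1782 = 48121/12474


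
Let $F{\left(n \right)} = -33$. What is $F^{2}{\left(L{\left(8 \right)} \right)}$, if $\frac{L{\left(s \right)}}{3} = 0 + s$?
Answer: $1089$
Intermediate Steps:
$L{\left(s \right)} = 3 s$ ($L{\left(s \right)} = 3 \left(0 + s\right) = 3 s$)
$F^{2}{\left(L{\left(8 \right)} \right)} = \left(-33\right)^{2} = 1089$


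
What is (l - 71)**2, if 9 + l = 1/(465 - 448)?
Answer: 1846881/289 ≈ 6390.6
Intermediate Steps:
l = -152/17 (l = -9 + 1/(465 - 448) = -9 + 1/17 = -152/17 ≈ -8.9412)
(l - 71)**2 = (-152/17 - 71)**2 = (-1359/17)**2 = 1846881/289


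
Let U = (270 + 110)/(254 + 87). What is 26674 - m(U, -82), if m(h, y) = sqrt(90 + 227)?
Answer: 26674 - sqrt(317) ≈ 26656.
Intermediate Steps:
U = 380/341 ≈ 1.1144
m(h, y) = sqrt(317)
26674 - m(U, -82) = 26674 - sqrt(317)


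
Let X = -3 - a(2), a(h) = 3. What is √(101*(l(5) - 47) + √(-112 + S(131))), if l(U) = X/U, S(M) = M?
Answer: √(-121705 + 25*√19)/5 ≈ 69.741*I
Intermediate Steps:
X = -6 (X = -3 - 1*3 = -3 - 3 = -6)
l(U) = -6/U
√(101*(l(5) - 47) + √(-112 + S(131))) = √(101*(-6/5 - 47) + √(-112 + 131)) = √(101*(-6*⅕ - 47) + √19) = √(101*(-6/5 - 47) + √19) = √(101*(-241/5) + √19) = √(-24341/5 + √19)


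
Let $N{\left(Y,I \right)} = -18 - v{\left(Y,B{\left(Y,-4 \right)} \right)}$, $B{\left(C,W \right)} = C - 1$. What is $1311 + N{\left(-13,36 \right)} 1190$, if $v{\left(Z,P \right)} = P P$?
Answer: $-253349$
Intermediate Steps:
$B{\left(C,W \right)} = -1 + C$
$v{\left(Z,P \right)} = P^{2}$
$N{\left(Y,I \right)} = -18 - \left(-1 + Y\right)^{2}$
$1311 + N{\left(-13,36 \right)} 1190 = 1311 + \left(-18 - \left(-1 - 13\right)^{2}\right) 1190 = 1311 + \left(-18 - \left(-14\right)^{2}\right) 1190 = 1311 + \left(-18 - 196\right) 1190 = 1311 - 254660 = -253349$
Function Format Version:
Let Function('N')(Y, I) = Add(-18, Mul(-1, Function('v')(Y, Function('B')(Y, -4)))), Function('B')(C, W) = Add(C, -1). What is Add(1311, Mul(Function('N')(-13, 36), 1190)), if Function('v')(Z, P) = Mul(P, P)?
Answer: -253349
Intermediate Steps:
Function('B')(C, W) = Add(-1, C)
Function('v')(Z, P) = Pow(P, 2)
Function('N')(Y, I) = Add(-18, Mul(-1, Pow(Add(-1, Y), 2)))
Add(1311, Mul(Function('N')(-13, 36), 1190)) = Add(1311, Mul(Add(-18, Mul(-1, Pow(Add(-1, -13), 2))), 1190)) = Add(1311, Mul(Add(-18, Mul(-1, Pow(-14, 2))), 1190)) = Add(1311, Mul(Add(-18, Mul(-1, 196)), 1190)) = Add(1311, Mul(Add(-18, -196), 1190)) = Add(1311, Mul(-214, 1190)) = Add(1311, -254660) = -253349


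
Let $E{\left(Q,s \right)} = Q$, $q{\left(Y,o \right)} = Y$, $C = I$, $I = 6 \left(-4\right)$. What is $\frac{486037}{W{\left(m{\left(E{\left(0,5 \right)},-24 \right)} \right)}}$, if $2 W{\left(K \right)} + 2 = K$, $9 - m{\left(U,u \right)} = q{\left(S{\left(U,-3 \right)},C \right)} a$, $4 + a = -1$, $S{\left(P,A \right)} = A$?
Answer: $- \frac{486037}{4} \approx -1.2151 \cdot 10^{5}$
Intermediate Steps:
$I = -24$
$C = -24$
$a = -5$ ($a = -4 - 1 = -5$)
$m{\left(U,u \right)} = -6$ ($m{\left(U,u \right)} = 9 - \left(-3\right) \left(-5\right) = 9 - 15 = -6$)
$W{\left(K \right)} = -1 + \frac{K}{2}$
$\frac{486037}{W{\left(m{\left(E{\left(0,5 \right)},-24 \right)} \right)}} = \frac{486037}{-1 + \frac{1}{2} \left(-6\right)} = \frac{486037}{-1 - 3} = \frac{486037}{-4} = 486037 \left(- \frac{1}{4}\right) = - \frac{486037}{4}$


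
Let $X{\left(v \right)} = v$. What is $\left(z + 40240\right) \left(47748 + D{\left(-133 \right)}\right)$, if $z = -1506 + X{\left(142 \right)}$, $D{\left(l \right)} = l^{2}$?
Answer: $2543928812$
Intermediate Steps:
$z = -1364$ ($z = -1506 + 142 = -1364$)
$\left(z + 40240\right) \left(47748 + D{\left(-133 \right)}\right) = \left(-1364 + 40240\right) \left(47748 + \left(-133\right)^{2}\right) = 38876 \left(47748 + 17689\right) = 38876 \cdot 65437 = 2543928812$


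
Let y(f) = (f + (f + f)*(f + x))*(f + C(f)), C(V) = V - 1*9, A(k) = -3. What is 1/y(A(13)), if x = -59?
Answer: -1/5535 ≈ -0.00018067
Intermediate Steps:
C(V) = -9 + V (C(V) = V - 9 = -9 + V)
y(f) = (-9 + 2*f)*(f + 2*f*(-59 + f)) (y(f) = (f + (f + f)*(f - 59))*(f + (-9 + f)) = (f + (2*f)*(-59 + f))*(-9 + 2*f) = (f + 2*f*(-59 + f))*(-9 + 2*f) = (-9 + 2*f)*(f + 2*f*(-59 + f)))
1/y(A(13)) = 1/(-3*(1053 - 252*(-3) + 4*(-3)**2)) = 1/(-3*(1053 + 756 + 4*9)) = 1/(-3*(1053 + 756 + 36)) = 1/(-3*1845) = 1/(-5535) = -1/5535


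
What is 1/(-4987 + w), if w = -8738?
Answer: -1/13725 ≈ -7.2860e-5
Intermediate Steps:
1/(-4987 + w) = 1/(-4987 - 8738) = 1/(-13725) = -1/13725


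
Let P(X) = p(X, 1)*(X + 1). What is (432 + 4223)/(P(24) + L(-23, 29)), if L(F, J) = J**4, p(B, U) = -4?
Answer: 4655/707181 ≈ 0.0065825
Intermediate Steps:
P(X) = -4 - 4*X (P(X) = -4*(X + 1) = -4*(1 + X) = -4 - 4*X)
(432 + 4223)/(P(24) + L(-23, 29)) = (432 + 4223)/((-4 - 4*24) + 29**4) = 4655/((-4 - 96) + 707281) = 4655/(-100 + 707281) = 4655/707181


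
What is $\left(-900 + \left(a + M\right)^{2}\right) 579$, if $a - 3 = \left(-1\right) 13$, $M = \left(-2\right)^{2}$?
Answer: $-500256$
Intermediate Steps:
$M = 4$
$a = -10$ ($a = 3 - 13 = -10$)
$\left(-900 + \left(a + M\right)^{2}\right) 579 = \left(-900 + \left(-10 + 4\right)^{2}\right) 579 = \left(-900 + \left(-6\right)^{2}\right) 579 = \left(-900 + 36\right) 579 = \left(-864\right) 579 = -500256$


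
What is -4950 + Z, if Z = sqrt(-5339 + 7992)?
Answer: -4950 + sqrt(2653) ≈ -4898.5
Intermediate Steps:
Z = sqrt(2653) ≈ 51.507
-4950 + Z = -4950 + sqrt(2653)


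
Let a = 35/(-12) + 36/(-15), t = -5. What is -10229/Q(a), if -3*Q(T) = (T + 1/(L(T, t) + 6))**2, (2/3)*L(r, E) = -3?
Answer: 4091600/2883 ≈ 1419.2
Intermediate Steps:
L(r, E) = -9/2 (L(r, E) = (3/2)*(-3) = -9/2)
a = -319/60 (a = 35*(-1/12) + 36*(-1/15) = -35/12 - 12/5 = -319/60 ≈ -5.3167)
Q(T) = -(2/3 + T)**2/3 (Q(T) = -(T + 1/(-9/2 + 6))**2/3 = -(T + 1/(3/2))**2/3 = -(T + 2/3)**2/3 = -(2/3 + T)**2/3)
-10229/Q(a) = -10229*(-27/(2 + 3*(-319/60))**2) = -10229*(-27/(2 - 319/20)**2) = -10229/((-(-279/20)**2/27)) = -10229/((-1/27*77841/400)) = -10229/(-2883/400) = -10229*(-400/2883) = 4091600/2883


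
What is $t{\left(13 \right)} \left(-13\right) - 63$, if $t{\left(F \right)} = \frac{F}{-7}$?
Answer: $- \frac{272}{7} \approx -38.857$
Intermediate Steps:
$t{\left(F \right)} = - \frac{F}{7}$ ($t{\left(F \right)} = F \left(- \frac{1}{7}\right) = - \frac{F}{7}$)
$t{\left(13 \right)} \left(-13\right) - 63 = \left(- \frac{1}{7}\right) 13 \left(-13\right) - 63 = \left(- \frac{13}{7}\right) \left(-13\right) - 63 = \frac{169}{7} - 63 = - \frac{272}{7}$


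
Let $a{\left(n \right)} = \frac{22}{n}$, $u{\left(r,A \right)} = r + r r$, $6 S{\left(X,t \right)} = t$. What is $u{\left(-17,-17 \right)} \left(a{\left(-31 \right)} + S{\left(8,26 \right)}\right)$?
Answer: $\frac{91664}{93} \approx 985.63$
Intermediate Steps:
$S{\left(X,t \right)} = \frac{t}{6}$
$u{\left(r,A \right)} = r + r^{2}$
$u{\left(-17,-17 \right)} \left(a{\left(-31 \right)} + S{\left(8,26 \right)}\right) = - 17 \left(1 - 17\right) \left(\frac{22}{-31} + \frac{1}{6} \cdot 26\right) = \left(-17\right) \left(-16\right) \left(22 \left(- \frac{1}{31}\right) + \frac{13}{3}\right) = 272 \left(- \frac{22}{31} + \frac{13}{3}\right) = 272 \cdot \frac{337}{93} = \frac{91664}{93}$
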